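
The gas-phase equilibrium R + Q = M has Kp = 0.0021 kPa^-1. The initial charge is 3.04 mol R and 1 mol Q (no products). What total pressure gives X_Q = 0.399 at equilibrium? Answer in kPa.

Basis: 1 mol Q initially; let X = conversion of Q. Extent ξ = X.
At extent ξ: n_R = 3.04 − X; n_Q = 1 − X; n_M = X.
Total moles n_T = 4.04 − X.
Kp = p_M / (p_R p_Q) with p_i = (n_i/n_T)·P.
At X = 0.399: the mole-fraction product g(X) = Π y_i^ν_i = 0.9153. Since Kp = g(X)·P^{-1}, P = (g/Kp)^(1/1) = (0.9153/0.0021)^(1/1) = 436 kPa.

P = 436 kPa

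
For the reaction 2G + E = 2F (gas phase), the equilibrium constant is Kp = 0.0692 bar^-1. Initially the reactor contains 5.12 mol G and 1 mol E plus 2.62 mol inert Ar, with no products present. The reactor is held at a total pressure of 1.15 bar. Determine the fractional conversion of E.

Take 1 mol E as basis and let X be its fractional conversion, so ξ = X.
Species balance: n_G = 5.12 − 2X; n_E = 1 − X; n_F = 2X; n_I = 2.62 (inert).
Total moles n_T = 8.74 − X.
With p_i = (n_i/n_T)P, Kp = p_F^2 / (p_G^2 p_E).
Equating to 0.0692 bar^-1 and solving on 0 < X < 1: X = 0.203.

X = 0.203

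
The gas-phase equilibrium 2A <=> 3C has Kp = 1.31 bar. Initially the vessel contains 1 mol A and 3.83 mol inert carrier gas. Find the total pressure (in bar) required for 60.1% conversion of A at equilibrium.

Basis: 1 mol A initially; let X = conversion of A. Extent ξ = 0.5X.
Species balance: n_A = 1 − X; n_C = 1.5X; n_I = 3.83 (inert).
n_T = Σnᵢ = 4.83 + 0.5X.
Kp = p_C^3 / (p_A^2) with p_i = (n_i/n_T)·P.
At X = 0.601: the mole-fraction product g(X) = Π y_i^ν_i = 0.897. Since Kp = g(X)·P^{1}, P = (Kp/g)^(1/1) = (1.31/0.897)^(1/1) = 1.46 bar.

P = 1.46 bar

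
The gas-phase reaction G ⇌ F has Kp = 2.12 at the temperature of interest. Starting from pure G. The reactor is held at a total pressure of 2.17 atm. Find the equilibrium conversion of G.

Basis: 1 mol G initially; let X = conversion of G. Extent ξ = X.
At extent ξ: n_G = 1 − X; n_F = X.
n_T stays at 1 (no change in mole number).
With p_i = (n_i/n_T)P, Kp = p_F / (p_G).
Equating to 2.12 and solving on 0 < X < 1: X = 0.679.

X = 0.679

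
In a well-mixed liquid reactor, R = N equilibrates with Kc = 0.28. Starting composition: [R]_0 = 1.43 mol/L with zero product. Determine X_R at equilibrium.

X = 0.219

Let X = conversion of R; extent ξ = 1.43·X mol/L.
Concentrations: [R] = 1.43 − 1.43X; [N] = 1.43X.
Kc = [N] / ([R]).
Setting equal to 0.28 and solving for X on (0,1) gives X = 0.219.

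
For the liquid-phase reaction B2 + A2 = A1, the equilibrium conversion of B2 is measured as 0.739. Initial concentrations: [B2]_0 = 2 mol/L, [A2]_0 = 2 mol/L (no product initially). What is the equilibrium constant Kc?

Kc = 5.42 L/mol

Let X = conversion of B2.
Concentrations: [B2] = 2 − 2X; [A2] = 2 − 2X; [A1] = 2X.
At X = 0.739: [B2] = 0.522, [A2] = 0.522, [A1] = 1.48.
Kc = [A1] / ([B2] [A2]) = 5.42 L/mol.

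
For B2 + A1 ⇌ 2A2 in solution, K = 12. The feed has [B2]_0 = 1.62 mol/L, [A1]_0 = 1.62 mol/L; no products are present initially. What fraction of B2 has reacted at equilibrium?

Let X = conversion of B2; extent ξ = 1.62·X mol/L.
Concentrations: [B2] = 1.62 − 1.62X; [A1] = 1.62 − 1.62X; [A2] = 3.24X.
K = [A2]^2 / ([B2] [A1]).
Setting equal to 12 and solving for X on (0,1) gives X = 0.634.

X = 0.634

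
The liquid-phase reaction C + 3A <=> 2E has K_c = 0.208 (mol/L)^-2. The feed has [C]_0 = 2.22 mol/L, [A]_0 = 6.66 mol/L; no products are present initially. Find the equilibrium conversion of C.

X = 0.545

Let X = conversion of C; extent ξ = 2.22·X mol/L.
Concentrations: [C] = 2.22 − 2.22X; [A] = 6.66 − 6.66X; [E] = 4.44X.
K_c = [E]^2 / ([C] [A]^3).
Equating to 0.208 (mol/L)^-2: the physical root is X = 0.545.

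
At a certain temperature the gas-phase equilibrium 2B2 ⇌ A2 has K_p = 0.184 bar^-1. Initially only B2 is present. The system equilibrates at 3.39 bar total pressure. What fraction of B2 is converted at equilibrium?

X = 0.465

Take 1 mol B2 as basis and let X be its fractional conversion, so ξ = 0.5X.
Mole table: n_B2 = 1 − X; n_A2 = 0.5X.
Total moles n_T = 1 − 0.5X.
y_i = n_i/n_T, p_i = y_i·P. K_p = p_A2 / (p_B2^2).
Substituting and setting equal to 0.184 bar^-1 gives a polynomial in X; the root in (0,1) is X = 0.465.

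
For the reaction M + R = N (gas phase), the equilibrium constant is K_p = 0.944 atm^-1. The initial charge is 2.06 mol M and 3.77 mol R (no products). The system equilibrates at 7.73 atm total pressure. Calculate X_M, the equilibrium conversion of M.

X = 0.788

Take 2.06 mol M as basis and let X be its fractional conversion, so ξ = 2.06X.
Moles: n_M = 2.06 − 2.06X; n_R = 3.77 − 2.06X; n_N = 2.06X.
Total moles n_T = 5.83 − 2.06X.
y_i = n_i/n_T, p_i = y_i·P. K_p = p_N / (p_M p_R).
Equating to 0.944 atm^-1 and solving on 0 < X < 1: X = 0.788.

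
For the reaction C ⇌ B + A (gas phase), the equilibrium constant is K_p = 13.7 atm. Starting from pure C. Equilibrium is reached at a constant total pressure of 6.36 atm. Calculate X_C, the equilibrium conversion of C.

X = 0.826

Let X = conversion of C (basis 1 mol C); extent of reaction ξ = X.
At extent ξ: n_C = 1 − X; n_B = X; n_A = X.
Summing: n_T = 1 + X.
With p_i = (n_i/n_T)P, K_p = p_B p_A / (p_C).
Substituting and setting equal to 13.7 atm gives a polynomial in X; the root in (0,1) is X = 0.826.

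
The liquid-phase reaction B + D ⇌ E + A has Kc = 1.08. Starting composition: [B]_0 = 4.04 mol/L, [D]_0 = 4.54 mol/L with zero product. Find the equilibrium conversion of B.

Let X = conversion of B; extent ξ = 4.04·X mol/L.
Concentrations: [B] = 4.04 − 4.04X; [D] = 4.54 − 4.04X; [E] = 4.04X; [A] = 4.04X.
Kc = [E] [A] / ([B] [D]).
Solving Kc = 1.08 for X ∈ (0,1): X = 0.539.

X = 0.539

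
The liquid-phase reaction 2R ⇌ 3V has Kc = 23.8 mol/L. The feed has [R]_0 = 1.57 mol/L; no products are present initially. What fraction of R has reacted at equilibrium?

X = 0.715

Let X = conversion of R; extent ξ = 1.57X/2 mol/L.
Concentrations: [R] = 1.57 − 1.57X; [V] = 2.35X.
Kc = [V]^3 / ([R]^2).
Equating to 23.8 mol/L: the physical root is X = 0.715.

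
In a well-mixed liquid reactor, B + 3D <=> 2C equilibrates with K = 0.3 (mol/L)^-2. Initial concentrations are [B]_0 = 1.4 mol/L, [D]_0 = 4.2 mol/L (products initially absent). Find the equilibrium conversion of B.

Let X = conversion of B; extent ξ = 1.4·X mol/L.
Concentrations: [B] = 1.4 − 1.4X; [D] = 4.2 − 4.2X; [C] = 2.8X.
K = [C]^2 / ([B] [D]^3).
This equals 0.3 at X = 0.499 (the root in 0 < X < 1).

X = 0.499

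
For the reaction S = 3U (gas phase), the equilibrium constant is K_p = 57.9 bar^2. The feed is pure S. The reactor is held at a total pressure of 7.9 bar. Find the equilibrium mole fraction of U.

y_U = 0.672

Let X = conversion of S (basis 1 mol S); extent of reaction ξ = X.
Mole table: n_S = 1 − X; n_U = 3X.
n_T = Σnᵢ = 1 + 2X.
y_i = n_i/n_T, p_i = y_i·P. K_p = p_U^3 / (p_S).
Equating to 57.9 bar^2 and solving on 0 < X < 1: X = 0.406.
Then n_U = 1.22, n_T = 1.81, so y_U = 0.672.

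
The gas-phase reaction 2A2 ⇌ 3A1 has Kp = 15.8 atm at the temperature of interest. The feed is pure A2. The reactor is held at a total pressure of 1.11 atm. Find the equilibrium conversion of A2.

Let X = conversion of A2 (basis 1 mol A2); extent of reaction ξ = 0.5X.
Moles: n_A2 = 1 − X; n_A1 = 1.5X.
Total moles n_T = 1 + 0.5X.
y_i = n_i/n_T, p_i = y_i·P. Kp = p_A1^3 / (p_A2^2).
This yields a degree-3 equation in X; solving on (0,1), X = 0.737.

X = 0.737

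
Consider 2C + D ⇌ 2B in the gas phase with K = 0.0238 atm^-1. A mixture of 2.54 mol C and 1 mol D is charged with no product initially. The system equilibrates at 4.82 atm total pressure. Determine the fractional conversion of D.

X = 0.182

Let X = conversion of D (basis 1 mol D); extent of reaction ξ = X.
Species balance: n_C = 2.54 − 2X; n_D = 1 − X; n_B = 2X.
n_T = Σnᵢ = 3.54 − X.
y_i = n_i/n_T, p_i = y_i·P. K = p_B^2 / (p_C^2 p_D).
Substituting and setting equal to 0.0238 atm^-1 gives a polynomial in X; the root in (0,1) is X = 0.182.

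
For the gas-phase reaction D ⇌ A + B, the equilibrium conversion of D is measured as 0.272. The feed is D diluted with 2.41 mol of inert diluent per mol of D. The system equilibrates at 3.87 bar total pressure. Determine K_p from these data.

K_p = 0.107 bar

Basis: 1 mol D initially; let X = conversion of D. Extent ξ = X.
Species balance: n_D = 1 − X; n_A = X; n_B = X; n_I = 2.41 (inert).
n_T = Σnᵢ = 3.41 + X.
At X = 0.272: n_D = 0.728, n_A = 0.272, n_B = 0.272, n_T = 3.68.
p_i = (n_i/n_T)·P. K_p = p_A p_B / (p_D) = 0.107 bar.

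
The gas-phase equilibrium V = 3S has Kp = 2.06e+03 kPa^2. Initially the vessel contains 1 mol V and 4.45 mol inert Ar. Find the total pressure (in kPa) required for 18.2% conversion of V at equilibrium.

Basis: 1 mol V initially; let X = conversion of V. Extent ξ = X.
Moles: n_V = 1 − X; n_S = 3X; n_I = 4.45 (inert).
Summing: n_T = 5.45 + 2X.
Kp = p_S^3 / (p_V) with p_i = (n_i/n_T)·P.
At X = 0.182: the mole-fraction product g(X) = Π y_i^ν_i = 0.005887. Since Kp = g(X)·P^{2}, P = (Kp/g)^(1/2) = (2.06e+03/0.005887)^(1/2) = 592 kPa.

P = 592 kPa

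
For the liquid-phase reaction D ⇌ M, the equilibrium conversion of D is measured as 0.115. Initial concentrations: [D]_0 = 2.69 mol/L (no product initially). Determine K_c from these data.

K_c = 0.13

Let X = conversion of D.
Concentrations: [D] = 2.69 − 2.69X; [M] = 2.69X.
At X = 0.115: [D] = 2.38, [M] = 0.309.
K_c = [M] / ([D]) = 0.13.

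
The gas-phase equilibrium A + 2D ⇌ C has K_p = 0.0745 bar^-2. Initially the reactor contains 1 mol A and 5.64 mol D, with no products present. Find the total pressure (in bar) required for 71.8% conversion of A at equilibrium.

Take 1 mol A as basis and let X be its fractional conversion, so ξ = X.
Mole table: n_A = 1 − X; n_D = 5.64 − 2X; n_C = X.
Summing: n_T = 6.64 − 2X.
K_p = p_C / (p_A p_D^2) with p_i = (n_i/n_T)·P.
At X = 0.718: the mole-fraction product g(X) = Π y_i^ν_i = 3.901. Since K_p = g(X)·P^{-2}, P = (g/K_p)^(1/2) = (3.901/0.0745)^(1/2) = 7.24 bar.

P = 7.24 bar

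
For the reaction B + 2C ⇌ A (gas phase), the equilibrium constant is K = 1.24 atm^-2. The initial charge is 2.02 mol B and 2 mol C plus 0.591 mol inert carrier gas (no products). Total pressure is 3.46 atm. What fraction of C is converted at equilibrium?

Let X = conversion of C (basis 2 mol C); extent of reaction ξ = X.
Species balance: n_B = 2.02 − X; n_C = 2 − 2X; n_A = X; n_I = 0.591 (inert).
n_T = Σnᵢ = 4.61 − 2X.
y_i = n_i/n_T, p_i = y_i·P. K = p_A / (p_B p_C^2).
This yields a degree-3 equation in X; solving on (0,1), X = 0.697.

X = 0.697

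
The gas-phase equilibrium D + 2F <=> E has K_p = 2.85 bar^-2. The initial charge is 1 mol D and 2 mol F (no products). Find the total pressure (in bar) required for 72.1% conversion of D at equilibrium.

Take 1 mol D as basis and let X be its fractional conversion, so ξ = X.
Moles: n_D = 1 − X; n_F = 2 − 2X; n_E = X.
Total moles n_T = 3 − 2X.
K_p = p_E / (p_D p_F^2) with p_i = (n_i/n_T)·P.
At X = 0.721: the mole-fraction product g(X) = Π y_i^ν_i = 20.15. Since K_p = g(X)·P^{-2}, P = (g/K_p)^(1/2) = (20.15/2.85)^(1/2) = 2.66 bar.

P = 2.66 bar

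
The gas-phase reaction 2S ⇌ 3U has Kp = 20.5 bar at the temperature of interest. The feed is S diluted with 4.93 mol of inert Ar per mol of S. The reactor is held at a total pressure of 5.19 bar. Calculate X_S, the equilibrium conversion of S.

X = 0.757

Let X = conversion of S (basis 1 mol S); extent of reaction ξ = 0.5X.
Species balance: n_S = 1 − X; n_U = 1.5X; n_I = 4.93 (inert).
Summing: n_T = 5.93 + 0.5X.
y_i = n_i/n_T, p_i = y_i·P. Kp = p_U^3 / (p_S^2).
Substituting and setting equal to 20.5 bar gives a polynomial in X; the root in (0,1) is X = 0.757.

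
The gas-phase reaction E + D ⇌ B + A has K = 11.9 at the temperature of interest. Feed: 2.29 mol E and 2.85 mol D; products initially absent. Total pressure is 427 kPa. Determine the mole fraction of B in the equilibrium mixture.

Basis: 2.29 mol E initially; let X = conversion of E. Extent ξ = 2.29X.
Species balance: n_E = 2.29 − 2.29X; n_D = 2.85 − 2.29X; n_B = 2.29X; n_A = 2.29X.
Total moles n_T = 5.14 (Δν = 0, constant).
With p_i = (n_i/n_T)P, K = p_B p_A / (p_E p_D).
This yields a degree-2 equation in X; solving on (0,1), X = 0.848.
Then n_B = 1.94, n_T = 5.14, so y_B = 0.378.

y_B = 0.378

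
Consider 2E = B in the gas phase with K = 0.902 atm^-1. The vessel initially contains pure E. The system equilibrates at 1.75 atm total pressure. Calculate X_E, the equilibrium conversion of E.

X = 0.630

Let X = conversion of E (basis 1 mol E); extent of reaction ξ = 0.5X.
Mole table: n_E = 1 − X; n_B = 0.5X.
Total moles n_T = 1 − 0.5X.
y_i = n_i/n_T, p_i = y_i·P. K = p_B / (p_E^2).
This yields a degree-2 equation in X; solving on (0,1), X = 0.630.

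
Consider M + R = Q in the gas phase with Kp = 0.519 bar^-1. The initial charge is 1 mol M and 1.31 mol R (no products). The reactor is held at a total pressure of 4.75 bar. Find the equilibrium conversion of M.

X = 0.521

Take 1 mol M as basis and let X be its fractional conversion, so ξ = X.
Moles: n_M = 1 − X; n_R = 1.31 − X; n_Q = X.
n_T = Σnᵢ = 2.31 − X.
y_i = n_i/n_T, p_i = y_i·P. Kp = p_Q / (p_M p_R).
This yields a degree-2 equation in X; solving on (0,1), X = 0.521.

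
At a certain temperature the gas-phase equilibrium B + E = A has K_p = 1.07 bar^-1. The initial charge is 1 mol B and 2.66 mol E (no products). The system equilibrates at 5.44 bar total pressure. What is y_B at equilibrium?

Let X = conversion of B (basis 1 mol B); extent of reaction ξ = X.
Mole table: n_B = 1 − X; n_E = 2.66 − X; n_A = X.
Total moles n_T = 3.66 − X.
Mole fractions y_i = n_i/n_T; K_p = p_A / (p_B p_E) with p_i = y_i·P.
Setting this equal to 1.07 bar^-1 and taking the physical root (0 < X < 1) gives X = 0.791.
Then n_B = 0.209, n_T = 2.87, so y_B = 0.073.

y_B = 0.073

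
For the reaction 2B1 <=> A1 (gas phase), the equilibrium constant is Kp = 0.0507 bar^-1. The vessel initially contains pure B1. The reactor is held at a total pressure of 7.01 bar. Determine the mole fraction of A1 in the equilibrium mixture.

y_A1 = 0.218

Let X = conversion of B1 (basis 1 mol B1); extent of reaction ξ = 0.5X.
Mole table: n_B1 = 1 − X; n_A1 = 0.5X.
Summing: n_T = 1 − 0.5X.
y_i = n_i/n_T, p_i = y_i·P. Kp = p_A1 / (p_B1^2).
Setting this equal to 0.0507 bar^-1 and taking the physical root (0 < X < 1) gives X = 0.357.
Then n_A1 = 0.179, n_T = 0.821, so y_A1 = 0.218.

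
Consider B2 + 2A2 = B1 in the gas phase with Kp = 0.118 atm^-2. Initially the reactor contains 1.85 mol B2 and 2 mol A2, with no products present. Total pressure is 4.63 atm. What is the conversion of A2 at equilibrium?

X = 0.467

Let X = conversion of A2 (basis 2 mol A2); extent of reaction ξ = X.
Mole table: n_B2 = 1.85 − X; n_A2 = 2 − 2X; n_B1 = X.
Total moles n_T = 3.85 − 2X.
With p_i = (n_i/n_T)P, Kp = p_B1 / (p_B2 p_A2^2).
Substituting and setting equal to 0.118 atm^-2 gives a polynomial in X; the root in (0,1) is X = 0.467.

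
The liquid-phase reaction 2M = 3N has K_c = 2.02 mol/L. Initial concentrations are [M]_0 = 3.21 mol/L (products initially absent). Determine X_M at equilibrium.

X = 0.404

Let X = conversion of M; extent ξ = 3.21X/2 mol/L.
Concentrations: [M] = 3.21 − 3.21X; [N] = 4.81X.
K_c = [N]^3 / ([M]^2).
Solving K_c = 2.02 for X ∈ (0,1): X = 0.404.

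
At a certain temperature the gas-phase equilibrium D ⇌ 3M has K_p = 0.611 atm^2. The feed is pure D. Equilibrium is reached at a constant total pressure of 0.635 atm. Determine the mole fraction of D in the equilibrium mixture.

y_D = 0.264

Basis: 1 mol D initially; let X = conversion of D. Extent ξ = X.
Mole table: n_D = 1 − X; n_M = 3X.
n_T = Σnᵢ = 1 + 2X.
y_i = n_i/n_T, p_i = y_i·P. K_p = p_M^3 / (p_D).
Setting this equal to 0.611 atm^2 and taking the physical root (0 < X < 1) gives X = 0.482.
Then n_D = 0.518, n_T = 1.96, so y_D = 0.264.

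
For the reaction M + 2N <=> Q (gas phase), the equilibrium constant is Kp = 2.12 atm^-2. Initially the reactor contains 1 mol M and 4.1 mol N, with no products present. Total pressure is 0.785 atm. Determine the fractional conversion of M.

X = 0.433

Let X = conversion of M (basis 1 mol M); extent of reaction ξ = X.
Mole table: n_M = 1 − X; n_N = 4.1 − 2X; n_Q = X.
Summing: n_T = 5.1 − 2X.
With p_i = (n_i/n_T)P, Kp = p_Q / (p_M p_N^2).
Substituting and setting equal to 2.12 atm^-2 gives a polynomial in X; the root in (0,1) is X = 0.433.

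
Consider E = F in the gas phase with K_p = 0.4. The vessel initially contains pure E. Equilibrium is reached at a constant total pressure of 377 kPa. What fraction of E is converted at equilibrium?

X = 0.286

Take 1 mol E as basis and let X be its fractional conversion, so ξ = X.
Species balance: n_E = 1 − X; n_F = X.
n_T stays at 1 (no change in mole number).
y_i = n_i/n_T, p_i = y_i·P. K_p = p_F / (p_E).
Setting this equal to 0.4 and taking the physical root (0 < X < 1) gives X = 0.286.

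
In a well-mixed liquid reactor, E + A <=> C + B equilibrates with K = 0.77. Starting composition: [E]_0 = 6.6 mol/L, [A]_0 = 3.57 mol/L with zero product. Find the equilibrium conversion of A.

Let X = conversion of A; extent ξ = 3.57·X mol/L.
Concentrations: [E] = 6.6 − 3.57X; [A] = 3.57 − 3.57X; [C] = 3.57X; [B] = 3.57X.
K = [C] [B] / ([E] [A]).
Setting equal to 0.77 and solving for X on (0,1) gives X = 0.610.

X = 0.610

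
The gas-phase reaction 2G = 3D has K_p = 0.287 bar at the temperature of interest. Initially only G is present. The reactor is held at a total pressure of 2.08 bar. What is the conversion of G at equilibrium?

X = 0.287

Take 1 mol G as basis and let X be its fractional conversion, so ξ = 0.5X.
Mole table: n_G = 1 − X; n_D = 1.5X.
n_T = Σnᵢ = 1 + 0.5X.
y_i = n_i/n_T, p_i = y_i·P. K_p = p_D^3 / (p_G^2).
Substituting and setting equal to 0.287 bar gives a polynomial in X; the root in (0,1) is X = 0.287.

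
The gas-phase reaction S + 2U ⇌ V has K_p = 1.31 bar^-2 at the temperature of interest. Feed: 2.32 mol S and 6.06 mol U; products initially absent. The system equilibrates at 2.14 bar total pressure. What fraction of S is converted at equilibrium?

X = 0.657

Let X = conversion of S (basis 2.32 mol S); extent of reaction ξ = 2.32X.
Mole table: n_S = 2.32 − 2.32X; n_U = 6.06 − 4.64X; n_V = 2.32X.
Total moles n_T = 8.38 − 4.64X.
y_i = n_i/n_T, p_i = y_i·P. K_p = p_V / (p_S p_U^2).
Equating to 1.31 bar^-2 and solving on 0 < X < 1: X = 0.657.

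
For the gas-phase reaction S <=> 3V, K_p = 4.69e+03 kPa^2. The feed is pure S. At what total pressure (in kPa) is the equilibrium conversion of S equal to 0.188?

P = 200 kPa

Take 1 mol S as basis and let X be its fractional conversion, so ξ = X.
Mole table: n_S = 1 − X; n_V = 3X.
Summing: n_T = 1 + 2X.
K_p = p_V^3 / (p_S) with p_i = (n_i/n_T)·P.
At X = 0.188: the mole-fraction product g(X) = Π y_i^ν_i = 0.1167. Since K_p = g(X)·P^{2}, P = (K_p/g)^(1/2) = (4.69e+03/0.1167)^(1/2) = 200 kPa.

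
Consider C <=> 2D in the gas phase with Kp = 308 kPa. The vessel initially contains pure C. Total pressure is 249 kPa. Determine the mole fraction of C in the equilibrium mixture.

y_C = 0.346

Basis: 1 mol C initially; let X = conversion of C. Extent ξ = X.
Species balance: n_C = 1 − X; n_D = 2X.
Summing: n_T = 1 + X.
y_i = n_i/n_T, p_i = y_i·P. Kp = p_D^2 / (p_C).
Equating to 308 kPa and solving on 0 < X < 1: X = 0.486.
Then n_C = 0.514, n_T = 1.49, so y_C = 0.346.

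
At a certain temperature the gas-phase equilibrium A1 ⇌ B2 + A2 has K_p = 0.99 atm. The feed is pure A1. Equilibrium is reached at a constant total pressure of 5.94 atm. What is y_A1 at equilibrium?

y_A1 = 0.451

Let X = conversion of A1 (basis 1 mol A1); extent of reaction ξ = X.
Moles: n_A1 = 1 − X; n_B2 = X; n_A2 = X.
n_T = Σnᵢ = 1 + X.
y_i = n_i/n_T, p_i = y_i·P. K_p = p_B2 p_A2 / (p_A1).
Setting this equal to 0.99 atm and taking the physical root (0 < X < 1) gives X = 0.378.
Then n_A1 = 0.622, n_T = 1.38, so y_A1 = 0.451.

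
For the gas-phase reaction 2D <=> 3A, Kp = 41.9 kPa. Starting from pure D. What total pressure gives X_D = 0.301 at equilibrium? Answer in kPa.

Take 1 mol D as basis and let X be its fractional conversion, so ξ = 0.5X.
At extent ξ: n_D = 1 − X; n_A = 1.5X.
Summing: n_T = 1 + 0.5X.
Kp = p_A^3 / (p_D^2) with p_i = (n_i/n_T)·P.
At X = 0.301: the mole-fraction product g(X) = Π y_i^ν_i = 0.1637. Since Kp = g(X)·P^{1}, P = (Kp/g)^(1/1) = (41.9/0.1637)^(1/1) = 256 kPa.

P = 256 kPa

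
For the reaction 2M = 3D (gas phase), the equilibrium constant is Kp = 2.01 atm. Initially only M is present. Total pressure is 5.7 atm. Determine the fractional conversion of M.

Basis: 1 mol M initially; let X = conversion of M. Extent ξ = 0.5X.
At extent ξ: n_M = 1 − X; n_D = 1.5X.
Total moles n_T = 1 + 0.5X.
Mole fractions y_i = n_i/n_T; Kp = p_D^3 / (p_M^2) with p_i = y_i·P.
Setting this equal to 2.01 atm and taking the physical root (0 < X < 1) gives X = 0.367.

X = 0.367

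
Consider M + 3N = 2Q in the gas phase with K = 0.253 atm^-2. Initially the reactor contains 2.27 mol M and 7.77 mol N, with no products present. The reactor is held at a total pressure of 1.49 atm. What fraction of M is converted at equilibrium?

Basis: 2.27 mol M initially; let X = conversion of M. Extent ξ = 2.27X.
Moles: n_M = 2.27 − 2.27X; n_N = 7.77 − 6.81X; n_Q = 4.54X.
n_T = Σnᵢ = 10 − 4.54X.
Mole fractions y_i = n_i/n_T; K = p_Q^2 / (p_M p_N^3) with p_i = y_i·P.
Equating to 0.253 atm^-2 and solving on 0 < X < 1: X = 0.317.

X = 0.317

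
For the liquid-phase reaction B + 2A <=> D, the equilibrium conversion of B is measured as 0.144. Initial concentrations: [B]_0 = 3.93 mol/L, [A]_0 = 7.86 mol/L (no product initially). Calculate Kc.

Kc = 0.00372 (mol/L)^-2

Let X = conversion of B.
Concentrations: [B] = 3.93 − 3.93X; [A] = 7.86 − 7.86X; [D] = 3.93X.
At X = 0.144: [B] = 3.36, [A] = 6.73, [D] = 0.566.
Kc = [D] / ([B] [A]^2) = 0.00372 (mol/L)^-2.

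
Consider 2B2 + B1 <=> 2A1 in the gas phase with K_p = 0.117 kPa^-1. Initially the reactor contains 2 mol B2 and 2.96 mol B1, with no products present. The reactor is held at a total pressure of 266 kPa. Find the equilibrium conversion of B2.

Let X = conversion of B2 (basis 2 mol B2); extent of reaction ξ = X.
Mole table: n_B2 = 2 − 2X; n_B1 = 2.96 − X; n_A1 = 2X.
n_T = Σnᵢ = 4.96 − X.
y_i = n_i/n_T, p_i = y_i·P. K_p = p_A1^2 / (p_B2^2 p_B1).
Equating to 0.117 kPa^-1 and solving on 0 < X < 1: X = 0.801.

X = 0.801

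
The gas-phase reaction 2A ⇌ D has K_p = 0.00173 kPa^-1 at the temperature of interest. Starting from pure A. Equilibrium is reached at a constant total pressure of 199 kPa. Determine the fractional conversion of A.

Take 1 mol A as basis and let X be its fractional conversion, so ξ = 0.5X.
Species balance: n_A = 1 − X; n_D = 0.5X.
Total moles n_T = 1 − 0.5X.
Mole fractions y_i = n_i/n_T; K_p = p_D / (p_A^2) with p_i = y_i·P.
Substituting and setting equal to 0.00173 kPa^-1 gives a polynomial in X; the root in (0,1) is X = 0.351.

X = 0.351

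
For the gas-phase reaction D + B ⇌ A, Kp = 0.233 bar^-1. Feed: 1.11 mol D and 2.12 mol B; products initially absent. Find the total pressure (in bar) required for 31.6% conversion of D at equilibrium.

P = 3.23 bar

Let X = conversion of D (basis 1.11 mol D); extent of reaction ξ = 1.11X.
Moles: n_D = 1.11 − 1.11X; n_B = 2.12 − 1.11X; n_A = 1.11X.
Total moles n_T = 3.23 − 1.11X.
Kp = p_A / (p_D p_B) with p_i = (n_i/n_T)·P.
At X = 0.316: the mole-fraction product g(X) = Π y_i^ν_i = 0.7518. Since Kp = g(X)·P^{-1}, P = (g/Kp)^(1/1) = (0.7518/0.233)^(1/1) = 3.23 bar.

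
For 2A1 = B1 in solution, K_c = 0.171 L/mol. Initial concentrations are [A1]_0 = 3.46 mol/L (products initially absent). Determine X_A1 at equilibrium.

Let X = conversion of A1; extent ξ = 3.46X/2 mol/L.
Concentrations: [A1] = 3.46 − 3.46X; [B1] = 1.73X.
K_c = [B1] / ([A1]^2).
Setting equal to 0.171 and solving for X on (0,1) gives X = 0.411.

X = 0.411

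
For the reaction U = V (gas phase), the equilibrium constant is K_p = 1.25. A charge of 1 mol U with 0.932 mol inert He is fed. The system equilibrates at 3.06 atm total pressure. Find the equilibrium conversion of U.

X = 0.556

Let X = conversion of U (basis 1 mol U); extent of reaction ξ = X.
Species balance: n_U = 1 − X; n_V = X; n_I = 0.932 (inert).
n_T stays at 1.93 (no change in mole number).
y_i = n_i/n_T, p_i = y_i·P. K_p = p_V / (p_U).
Substituting and setting equal to 1.25 gives a polynomial in X; the root in (0,1) is X = 0.556.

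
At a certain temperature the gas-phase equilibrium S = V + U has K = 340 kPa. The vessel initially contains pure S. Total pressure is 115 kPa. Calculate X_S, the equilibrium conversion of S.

Basis: 1 mol S initially; let X = conversion of S. Extent ξ = X.
Mole table: n_S = 1 − X; n_V = X; n_U = X.
Summing: n_T = 1 + X.
With p_i = (n_i/n_T)P, K = p_V p_U / (p_S).
Substituting and setting equal to 340 kPa gives a polynomial in X; the root in (0,1) is X = 0.864.

X = 0.864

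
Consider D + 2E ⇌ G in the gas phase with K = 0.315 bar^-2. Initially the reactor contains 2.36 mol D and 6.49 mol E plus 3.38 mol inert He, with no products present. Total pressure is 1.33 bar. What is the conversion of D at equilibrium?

X = 0.125

Let X = conversion of D (basis 2.36 mol D); extent of reaction ξ = 2.36X.
At extent ξ: n_D = 2.36 − 2.36X; n_E = 6.49 − 4.72X; n_G = 2.36X; n_I = 3.38 (inert).
n_T = Σnᵢ = 12.2 − 4.72X.
With p_i = (n_i/n_T)P, K = p_G / (p_D p_E^2).
Setting this equal to 0.315 bar^-2 and taking the physical root (0 < X < 1) gives X = 0.125.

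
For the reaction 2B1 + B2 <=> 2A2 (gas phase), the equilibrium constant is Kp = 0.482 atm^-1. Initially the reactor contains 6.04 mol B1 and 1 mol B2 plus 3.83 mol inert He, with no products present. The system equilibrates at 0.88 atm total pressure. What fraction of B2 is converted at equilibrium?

X = 0.406

Take 1 mol B2 as basis and let X be its fractional conversion, so ξ = X.
Moles: n_B1 = 6.04 − 2X; n_B2 = 1 − X; n_A2 = 2X; n_I = 3.83 (inert).
Summing: n_T = 10.9 − X.
Mole fractions y_i = n_i/n_T; Kp = p_A2^2 / (p_B1^2 p_B2) with p_i = y_i·P.
Substituting and setting equal to 0.482 atm^-1 gives a polynomial in X; the root in (0,1) is X = 0.406.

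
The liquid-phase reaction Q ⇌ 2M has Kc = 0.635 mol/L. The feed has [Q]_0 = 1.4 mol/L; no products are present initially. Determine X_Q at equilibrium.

X = 0.285

Let X = conversion of Q; extent ξ = 1.4·X mol/L.
Concentrations: [Q] = 1.4 − 1.4X; [M] = 2.8X.
Kc = [M]^2 / ([Q]).
Setting equal to 0.635 and solving for X on (0,1) gives X = 0.285.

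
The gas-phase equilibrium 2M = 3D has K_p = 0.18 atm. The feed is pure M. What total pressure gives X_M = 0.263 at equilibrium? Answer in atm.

Take 1 mol M as basis and let X be its fractional conversion, so ξ = 0.5X.
Mole table: n_M = 1 − X; n_D = 1.5X.
n_T = Σnᵢ = 1 + 0.5X.
K_p = p_D^3 / (p_M^2) with p_i = (n_i/n_T)·P.
At X = 0.263: the mole-fraction product g(X) = Π y_i^ν_i = 0.0999. Since K_p = g(X)·P^{1}, P = (K_p/g)^(1/1) = (0.18/0.0999)^(1/1) = 1.8 atm.

P = 1.8 atm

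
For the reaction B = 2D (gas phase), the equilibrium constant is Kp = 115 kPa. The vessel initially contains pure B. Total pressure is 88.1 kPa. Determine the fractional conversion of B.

Take 1 mol B as basis and let X be its fractional conversion, so ξ = X.
Mole table: n_B = 1 − X; n_D = 2X.
n_T = Σnᵢ = 1 + X.
y_i = n_i/n_T, p_i = y_i·P. Kp = p_D^2 / (p_B).
Substituting and setting equal to 115 kPa gives a polynomial in X; the root in (0,1) is X = 0.496.

X = 0.496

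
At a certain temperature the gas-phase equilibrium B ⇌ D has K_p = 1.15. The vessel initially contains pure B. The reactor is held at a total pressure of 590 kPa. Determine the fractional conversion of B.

X = 0.535

Take 1 mol B as basis and let X be its fractional conversion, so ξ = X.
Mole table: n_B = 1 − X; n_D = X.
n_T stays at 1 (no change in mole number).
Mole fractions y_i = n_i/n_T; K_p = p_D / (p_B) with p_i = y_i·P.
Setting this equal to 1.15 and taking the physical root (0 < X < 1) gives X = 0.535.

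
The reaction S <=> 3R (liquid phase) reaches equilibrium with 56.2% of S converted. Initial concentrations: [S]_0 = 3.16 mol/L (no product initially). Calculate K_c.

Let X = conversion of S.
Concentrations: [S] = 3.16 − 3.16X; [R] = 9.48X.
At X = 0.562: [S] = 1.38, [R] = 5.33.
K_c = [R]^3 / ([S]) = 109 (mol/L)^2.

K_c = 109 (mol/L)^2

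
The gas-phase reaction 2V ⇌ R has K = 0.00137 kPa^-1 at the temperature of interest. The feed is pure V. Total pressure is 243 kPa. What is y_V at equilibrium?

y_V = 0.791

Let X = conversion of V (basis 1 mol V); extent of reaction ξ = 0.5X.
Species balance: n_V = 1 − X; n_R = 0.5X.
n_T = Σnᵢ = 1 − 0.5X.
y_i = n_i/n_T, p_i = y_i·P. K = p_R / (p_V^2).
Substituting and setting equal to 0.00137 kPa^-1 gives a polynomial in X; the root in (0,1) is X = 0.345.
Then n_V = 0.655, n_T = 0.827, so y_V = 0.791.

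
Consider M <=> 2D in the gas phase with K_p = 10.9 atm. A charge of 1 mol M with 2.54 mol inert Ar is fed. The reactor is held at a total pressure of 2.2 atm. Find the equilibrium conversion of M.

Take 1 mol M as basis and let X be its fractional conversion, so ξ = X.
Species balance: n_M = 1 − X; n_D = 2X; n_I = 2.54 (inert).
Summing: n_T = 3.54 + X.
Mole fractions y_i = n_i/n_T; K_p = p_D^2 / (p_M) with p_i = y_i·P.
Substituting and setting equal to 10.9 atm gives a polynomial in X; the root in (0,1) is X = 0.863.

X = 0.863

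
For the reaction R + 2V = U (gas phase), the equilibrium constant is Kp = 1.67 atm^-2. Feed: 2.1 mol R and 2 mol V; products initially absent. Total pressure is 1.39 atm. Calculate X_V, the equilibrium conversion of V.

Take 2 mol V as basis and let X be its fractional conversion, so ξ = X.
Moles: n_R = 2.1 − X; n_V = 2 − 2X; n_U = X.
Total moles n_T = 4.1 − 2X.
Mole fractions y_i = n_i/n_T; Kp = p_U / (p_R p_V^2) with p_i = y_i·P.
Substituting and setting equal to 1.67 atm^-2 gives a polynomial in X; the root in (0,1) is X = 0.513.

X = 0.513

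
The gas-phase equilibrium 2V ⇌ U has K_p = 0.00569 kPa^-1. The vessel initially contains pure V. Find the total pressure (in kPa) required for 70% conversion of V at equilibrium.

Let X = conversion of V (basis 1 mol V); extent of reaction ξ = 0.5X.
Species balance: n_V = 1 − X; n_U = 0.5X.
n_T = Σnᵢ = 1 − 0.5X.
K_p = p_U / (p_V^2) with p_i = (n_i/n_T)·P.
At X = 0.7: the mole-fraction product g(X) = Π y_i^ν_i = 2.528. Since K_p = g(X)·P^{-1}, P = (g/K_p)^(1/1) = (2.528/0.00569)^(1/1) = 444 kPa.

P = 444 kPa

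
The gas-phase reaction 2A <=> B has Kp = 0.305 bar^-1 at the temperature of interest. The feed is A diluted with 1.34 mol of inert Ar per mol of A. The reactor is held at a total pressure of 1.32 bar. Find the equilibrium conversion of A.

X = 0.220

Take 1 mol A as basis and let X be its fractional conversion, so ξ = 0.5X.
At extent ξ: n_A = 1 − X; n_B = 0.5X; n_I = 1.34 (inert).
n_T = Σnᵢ = 2.34 − 0.5X.
Mole fractions y_i = n_i/n_T; Kp = p_B / (p_A^2) with p_i = y_i·P.
This yields a degree-2 equation in X; solving on (0,1), X = 0.220.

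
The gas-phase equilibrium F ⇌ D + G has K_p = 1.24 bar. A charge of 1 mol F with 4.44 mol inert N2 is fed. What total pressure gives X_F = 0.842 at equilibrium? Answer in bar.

P = 1.74 bar

Take 1 mol F as basis and let X be its fractional conversion, so ξ = X.
Mole table: n_F = 1 − X; n_D = X; n_G = X; n_I = 4.44 (inert).
Total moles n_T = 5.44 + X.
K_p = p_D p_G / (p_F) with p_i = (n_i/n_T)·P.
At X = 0.842: the mole-fraction product g(X) = Π y_i^ν_i = 0.7143. Since K_p = g(X)·P^{1}, P = (K_p/g)^(1/1) = (1.24/0.7143)^(1/1) = 1.74 bar.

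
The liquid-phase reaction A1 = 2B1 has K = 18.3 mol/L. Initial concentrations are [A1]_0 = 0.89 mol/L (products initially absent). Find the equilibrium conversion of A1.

X = 0.857

Let X = conversion of A1; extent ξ = 0.89·X mol/L.
Concentrations: [A1] = 0.89 − 0.89X; [B1] = 1.78X.
K = [B1]^2 / ([A1]).
This equals 18.3 at X = 0.857 (the root in 0 < X < 1).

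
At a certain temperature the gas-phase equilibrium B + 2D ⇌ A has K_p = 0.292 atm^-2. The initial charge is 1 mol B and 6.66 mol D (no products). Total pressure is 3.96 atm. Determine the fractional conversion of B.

X = 0.762

Let X = conversion of B (basis 1 mol B); extent of reaction ξ = X.
At extent ξ: n_B = 1 − X; n_D = 6.66 − 2X; n_A = X.
Summing: n_T = 7.66 − 2X.
With p_i = (n_i/n_T)P, K_p = p_A / (p_B p_D^2).
This yields a degree-3 equation in X; solving on (0,1), X = 0.762.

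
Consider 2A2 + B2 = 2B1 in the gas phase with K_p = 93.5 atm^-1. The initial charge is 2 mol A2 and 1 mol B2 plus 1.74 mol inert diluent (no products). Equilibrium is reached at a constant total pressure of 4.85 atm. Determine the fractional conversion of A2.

Let X = conversion of A2 (basis 2 mol A2); extent of reaction ξ = X.
At extent ξ: n_A2 = 2 − 2X; n_B2 = 1 − X; n_B1 = 2X; n_I = 1.74 (inert).
Summing: n_T = 4.74 − X.
With p_i = (n_i/n_T)P, K_p = p_B1^2 / (p_A2^2 p_B2).
Substituting and setting equal to 93.5 atm^-1 gives a polynomial in X; the root in (0,1) is X = 0.820.

X = 0.820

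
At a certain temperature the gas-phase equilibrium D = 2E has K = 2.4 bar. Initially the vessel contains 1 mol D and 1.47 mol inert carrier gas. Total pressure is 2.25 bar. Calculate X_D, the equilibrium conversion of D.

X = 0.583

Take 1 mol D as basis and let X be its fractional conversion, so ξ = X.
Moles: n_D = 1 − X; n_E = 2X; n_I = 1.47 (inert).
Summing: n_T = 2.47 + X.
Mole fractions y_i = n_i/n_T; K = p_E^2 / (p_D) with p_i = y_i·P.
Setting this equal to 2.4 bar and taking the physical root (0 < X < 1) gives X = 0.583.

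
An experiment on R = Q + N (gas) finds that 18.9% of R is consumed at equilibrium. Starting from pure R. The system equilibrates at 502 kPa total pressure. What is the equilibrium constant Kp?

Kp = 18.6 kPa

Take 1 mol R as basis and let X be its fractional conversion, so ξ = X.
Moles: n_R = 1 − X; n_Q = X; n_N = X.
Total moles n_T = 1 + X.
At X = 0.189: n_R = 0.811, n_Q = 0.189, n_N = 0.189, n_T = 1.19.
p_i = (n_i/n_T)·P. Kp = p_Q p_N / (p_R) = 18.6 kPa.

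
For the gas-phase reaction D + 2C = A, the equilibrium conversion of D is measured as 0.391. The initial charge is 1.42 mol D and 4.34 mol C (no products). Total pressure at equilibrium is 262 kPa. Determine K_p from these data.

K_p = 1.94e-05 kPa^-2

Basis: 1.42 mol D initially; let X = conversion of D. Extent ξ = 1.42X.
Species balance: n_D = 1.42 − 1.42X; n_C = 4.34 − 2.84X; n_A = 1.42X.
n_T = Σnᵢ = 5.76 − 2.84X.
At X = 0.391: n_D = 0.865, n_C = 3.23, n_A = 0.555, n_T = 4.65.
p_i = (n_i/n_T)·P. K_p = p_A / (p_D p_C^2) = 1.94e-05 kPa^-2.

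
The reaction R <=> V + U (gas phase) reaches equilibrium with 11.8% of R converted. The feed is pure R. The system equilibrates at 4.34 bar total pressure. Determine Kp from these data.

Kp = 0.0613 bar

Take 1 mol R as basis and let X be its fractional conversion, so ξ = X.
Species balance: n_R = 1 − X; n_V = X; n_U = X.
n_T = Σnᵢ = 1 + X.
At X = 0.118: n_R = 0.882, n_V = 0.118, n_U = 0.118, n_T = 1.12.
p_i = (n_i/n_T)·P. Kp = p_V p_U / (p_R) = 0.0613 bar.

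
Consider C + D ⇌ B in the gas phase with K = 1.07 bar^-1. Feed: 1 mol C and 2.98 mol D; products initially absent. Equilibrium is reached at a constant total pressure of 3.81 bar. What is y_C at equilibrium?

y_C = 0.081

Take 1 mol C as basis and let X be its fractional conversion, so ξ = X.
Species balance: n_C = 1 − X; n_D = 2.98 − X; n_B = X.
n_T = Σnᵢ = 3.98 − X.
y_i = n_i/n_T, p_i = y_i·P. K = p_B / (p_C p_D).
Setting this equal to 1.07 bar^-1 and taking the physical root (0 < X < 1) gives X = 0.738.
Then n_C = 0.262, n_T = 3.24, so y_C = 0.081.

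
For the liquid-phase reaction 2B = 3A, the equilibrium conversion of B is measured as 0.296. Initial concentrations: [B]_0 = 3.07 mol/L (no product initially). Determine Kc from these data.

Let X = conversion of B.
Concentrations: [B] = 3.07 − 3.07X; [A] = 4.6X.
At X = 0.296: [B] = 2.16, [A] = 1.36.
Kc = [A]^3 / ([B]^2) = 0.542 mol/L.

Kc = 0.542 mol/L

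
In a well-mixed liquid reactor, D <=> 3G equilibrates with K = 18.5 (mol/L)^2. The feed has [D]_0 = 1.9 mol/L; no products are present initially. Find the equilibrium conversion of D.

Let X = conversion of D; extent ξ = 1.9·X mol/L.
Concentrations: [D] = 1.9 − 1.9X; [G] = 5.7X.
K = [G]^3 / ([D]).
Solving K = 18.5 for X ∈ (0,1): X = 0.466.

X = 0.466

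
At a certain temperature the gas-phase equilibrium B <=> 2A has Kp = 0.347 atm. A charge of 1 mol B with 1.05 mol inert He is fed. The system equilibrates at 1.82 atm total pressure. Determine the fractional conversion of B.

X = 0.282

Let X = conversion of B (basis 1 mol B); extent of reaction ξ = X.
Moles: n_B = 1 − X; n_A = 2X; n_I = 1.05 (inert).
Total moles n_T = 2.05 + X.
Mole fractions y_i = n_i/n_T; Kp = p_A^2 / (p_B) with p_i = y_i·P.
Equating to 0.347 atm and solving on 0 < X < 1: X = 0.282.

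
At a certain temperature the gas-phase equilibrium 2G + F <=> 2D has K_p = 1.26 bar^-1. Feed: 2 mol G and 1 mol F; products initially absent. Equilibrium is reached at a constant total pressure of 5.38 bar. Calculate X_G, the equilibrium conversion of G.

Take 2 mol G as basis and let X be its fractional conversion, so ξ = X.
Species balance: n_G = 2 − 2X; n_F = 1 − X; n_D = 2X.
Summing: n_T = 3 − X.
Mole fractions y_i = n_i/n_T; K_p = p_D^2 / (p_G^2 p_F) with p_i = y_i·P.
This yields a degree-3 equation in X; solving on (0,1), X = 0.531.

X = 0.531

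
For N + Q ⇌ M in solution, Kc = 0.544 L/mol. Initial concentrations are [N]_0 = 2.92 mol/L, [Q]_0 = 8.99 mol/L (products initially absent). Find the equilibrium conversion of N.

X = 0.785

Let X = conversion of N; extent ξ = 2.92·X mol/L.
Concentrations: [N] = 2.92 − 2.92X; [Q] = 8.99 − 2.92X; [M] = 2.92X.
Kc = [M] / ([N] [Q]).
Solving Kc = 0.544 for X ∈ (0,1): X = 0.785.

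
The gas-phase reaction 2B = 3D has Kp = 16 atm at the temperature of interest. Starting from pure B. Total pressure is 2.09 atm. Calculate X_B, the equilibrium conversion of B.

X = 0.679

Let X = conversion of B (basis 1 mol B); extent of reaction ξ = 0.5X.
At extent ξ: n_B = 1 − X; n_D = 1.5X.
n_T = Σnᵢ = 1 + 0.5X.
y_i = n_i/n_T, p_i = y_i·P. Kp = p_D^3 / (p_B^2).
Setting this equal to 16 atm and taking the physical root (0 < X < 1) gives X = 0.679.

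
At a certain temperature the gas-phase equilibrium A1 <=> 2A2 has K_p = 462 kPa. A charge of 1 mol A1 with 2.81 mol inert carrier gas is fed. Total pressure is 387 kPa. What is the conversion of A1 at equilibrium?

X = 0.667

Take 1 mol A1 as basis and let X be its fractional conversion, so ξ = X.
Moles: n_A1 = 1 − X; n_A2 = 2X; n_I = 2.81 (inert).
Summing: n_T = 3.81 + X.
y_i = n_i/n_T, p_i = y_i·P. K_p = p_A2^2 / (p_A1).
Setting this equal to 462 kPa and taking the physical root (0 < X < 1) gives X = 0.667.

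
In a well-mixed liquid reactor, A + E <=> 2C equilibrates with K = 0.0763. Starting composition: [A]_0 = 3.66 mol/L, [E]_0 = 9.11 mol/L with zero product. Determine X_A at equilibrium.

X = 0.189

Let X = conversion of A; extent ξ = 3.66·X mol/L.
Concentrations: [A] = 3.66 − 3.66X; [E] = 9.11 − 3.66X; [C] = 7.32X.
K = [C]^2 / ([A] [E]).
Setting equal to 0.0763 and solving for X on (0,1) gives X = 0.189.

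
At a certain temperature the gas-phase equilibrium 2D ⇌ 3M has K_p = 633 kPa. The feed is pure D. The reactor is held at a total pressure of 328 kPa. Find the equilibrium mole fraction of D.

y_D = 0.365

Take 1 mol D as basis and let X be its fractional conversion, so ξ = 0.5X.
At extent ξ: n_D = 1 − X; n_M = 1.5X.
Total moles n_T = 1 + 0.5X.
y_i = n_i/n_T, p_i = y_i·P. K_p = p_M^3 / (p_D^2).
Substituting and setting equal to 633 kPa gives a polynomial in X; the root in (0,1) is X = 0.537.
Then n_D = 0.463, n_T = 1.27, so y_D = 0.365.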